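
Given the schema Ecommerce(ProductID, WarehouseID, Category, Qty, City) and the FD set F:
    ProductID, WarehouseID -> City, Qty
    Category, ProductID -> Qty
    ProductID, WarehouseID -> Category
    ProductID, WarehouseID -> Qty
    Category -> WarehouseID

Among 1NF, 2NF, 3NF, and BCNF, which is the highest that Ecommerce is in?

Candidate keys: {Category, ProductID}, {ProductID, WarehouseID}. Prime attributes: {Category, ProductID, WarehouseID}.
Category -> WarehouseID breaks BCNF: {Category}⁺ = {Category, WarehouseID}, so {Category} is not a superkey.
Since {WarehouseID} ⊆ prime attributes and every other non-superkey FD also has a prime right side, the schema is in 3NF.

3NF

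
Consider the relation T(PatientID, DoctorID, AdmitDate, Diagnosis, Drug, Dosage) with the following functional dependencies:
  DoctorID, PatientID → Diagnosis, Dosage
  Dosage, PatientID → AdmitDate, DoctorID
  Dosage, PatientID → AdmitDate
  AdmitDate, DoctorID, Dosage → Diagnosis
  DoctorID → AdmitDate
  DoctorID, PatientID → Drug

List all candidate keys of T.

{DoctorID, PatientID}, {Dosage, PatientID}

{PatientID} never appears on the right of any FD, so every key must include it.
Closure of {DoctorID, PatientID} is {AdmitDate, Diagnosis, DoctorID, Dosage, Drug, PatientID}, the whole schema; {DoctorID, PatientID} is a candidate key.
Closure of {Dosage, PatientID} is {AdmitDate, Diagnosis, DoctorID, Dosage, Drug, PatientID}, the whole schema; {Dosage, PatientID} is a candidate key.
No proper subset of any of these is a key, and no other minimal superkey exists.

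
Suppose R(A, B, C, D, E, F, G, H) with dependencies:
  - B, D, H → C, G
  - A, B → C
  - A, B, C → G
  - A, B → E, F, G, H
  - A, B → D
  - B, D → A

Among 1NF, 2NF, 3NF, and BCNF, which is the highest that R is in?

BCNF

Candidate keys: {A, B}, {B, D}. Prime attributes: {A, B, D}.
The left-hand side of every FD is a superkey, so BCNF is satisfied.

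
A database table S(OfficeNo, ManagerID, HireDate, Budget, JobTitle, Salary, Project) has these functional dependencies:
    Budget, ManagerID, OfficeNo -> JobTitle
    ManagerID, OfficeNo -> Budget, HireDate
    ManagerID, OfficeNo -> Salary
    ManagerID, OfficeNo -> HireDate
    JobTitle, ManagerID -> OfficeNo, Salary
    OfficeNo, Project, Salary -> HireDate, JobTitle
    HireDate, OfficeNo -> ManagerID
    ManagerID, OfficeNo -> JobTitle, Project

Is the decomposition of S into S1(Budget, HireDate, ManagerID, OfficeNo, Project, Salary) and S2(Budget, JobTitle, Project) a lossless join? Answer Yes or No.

The shared attributes are {Budget, Project} and {Budget, Project}⁺ = {Budget, Project}.
Neither S1 nor S2 is contained in that closure, so the decomposition is lossy.

No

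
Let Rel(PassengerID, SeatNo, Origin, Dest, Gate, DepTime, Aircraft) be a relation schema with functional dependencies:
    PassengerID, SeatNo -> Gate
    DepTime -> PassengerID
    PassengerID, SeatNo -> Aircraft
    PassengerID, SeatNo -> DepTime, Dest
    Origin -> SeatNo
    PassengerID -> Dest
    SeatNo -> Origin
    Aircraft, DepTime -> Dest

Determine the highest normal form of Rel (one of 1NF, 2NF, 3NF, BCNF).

Candidate keys: {DepTime, Origin}, {DepTime, SeatNo}, {Origin, PassengerID}, {PassengerID, SeatNo}. Prime attributes: {DepTime, Origin, PassengerID, SeatNo}.
For DepTime -> PassengerID we have {DepTime}⁺ = {DepTime, Dest, PassengerID}; {DepTime} is not a superkey, so BCNF fails.
Because {Dest} is non-prime and the left side of PassengerID -> Dest is not a superkey, the relation is not in 3NF.
Since {DepTime} ⊂ {DepTime, Origin} and {DepTime}⁺ ⊇ {Dest} with {Dest} non-prime, there is a partial dependency; 2NF fails.

1NF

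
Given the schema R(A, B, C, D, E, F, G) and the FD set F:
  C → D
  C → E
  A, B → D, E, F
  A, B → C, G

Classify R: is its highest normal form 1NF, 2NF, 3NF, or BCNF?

2NF

Candidate key: {A, B}. Prime attributes: {A, B}.
For C → D we have {C}⁺ = {C, D, E}; {C} is not a superkey, so BCNF fails.
C → D has non-prime {D} on the right and a non-superkey on the left, so 3NF fails.
No proper subset of a key has a non-prime attribute in its closure, so there is no partial dependency; 2NF holds.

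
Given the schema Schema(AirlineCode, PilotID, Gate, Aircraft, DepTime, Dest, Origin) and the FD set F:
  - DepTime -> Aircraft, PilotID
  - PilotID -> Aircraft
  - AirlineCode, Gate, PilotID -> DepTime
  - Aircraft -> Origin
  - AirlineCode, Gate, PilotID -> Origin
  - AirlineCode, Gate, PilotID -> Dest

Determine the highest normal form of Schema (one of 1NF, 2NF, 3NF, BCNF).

Candidate keys: {AirlineCode, DepTime, Gate}, {AirlineCode, Gate, PilotID}. Prime attributes: {AirlineCode, DepTime, Gate, PilotID}.
DepTime -> Aircraft, PilotID: {DepTime}⁺ = {Aircraft, DepTime, Origin, PilotID}, which is not all of the attributes, so the left side is not a superkey — BCNF is violated.
Because {Aircraft} is non-prime and the left side of DepTime -> Aircraft, PilotID is not a superkey, the relation is not in 3NF.
{DepTime} is a proper subset of the key {AirlineCode, DepTime, Gate}, and {DepTime}⁺ contains the non-prime attributes {Aircraft, Origin} — a partial dependency, so 2NF is violated.

1NF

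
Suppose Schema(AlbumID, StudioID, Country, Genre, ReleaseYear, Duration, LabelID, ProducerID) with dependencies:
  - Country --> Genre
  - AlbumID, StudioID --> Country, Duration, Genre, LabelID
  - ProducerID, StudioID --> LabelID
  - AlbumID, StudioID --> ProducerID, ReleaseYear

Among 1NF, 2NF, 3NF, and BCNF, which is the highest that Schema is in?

2NF

Candidate key: {AlbumID, StudioID}. Prime attributes: {AlbumID, StudioID}.
For Country --> Genre we have {Country}⁺ = {Country, Genre}; {Country} is not a superkey, so BCNF fails.
Country --> Genre determines the non-prime attribute {Genre} from a non-superkey — 3NF is violated.
No non-prime attribute depends on a proper subset of any candidate key, so 2NF holds.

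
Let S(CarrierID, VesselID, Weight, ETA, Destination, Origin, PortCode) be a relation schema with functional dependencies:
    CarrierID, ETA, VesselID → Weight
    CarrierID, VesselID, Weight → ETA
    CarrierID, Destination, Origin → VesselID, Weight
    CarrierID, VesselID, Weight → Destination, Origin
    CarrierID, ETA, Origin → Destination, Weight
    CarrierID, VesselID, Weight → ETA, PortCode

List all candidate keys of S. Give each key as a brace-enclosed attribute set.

{CarrierID, Destination, Origin}, {CarrierID, ETA, Origin}, {CarrierID, ETA, VesselID}, {CarrierID, VesselID, Weight}

No FD produces {CarrierID}, so it must be in every candidate key.
{CarrierID, Destination, Origin}⁺ = {CarrierID, Destination, ETA, Origin, PortCode, VesselID, Weight} — all of the relation — so {CarrierID, Destination, Origin} is a candidate key.
{CarrierID, ETA, Origin}⁺ = {CarrierID, Destination, ETA, Origin, PortCode, VesselID, Weight} — all of the relation — so {CarrierID, ETA, Origin} is a candidate key.
{CarrierID, ETA, VesselID}⁺ = {CarrierID, Destination, ETA, Origin, PortCode, VesselID, Weight} — all of the relation — so {CarrierID, ETA, VesselID} is a candidate key.
{CarrierID, VesselID, Weight}⁺ = {CarrierID, Destination, ETA, Origin, PortCode, VesselID, Weight} — all of the relation — so {CarrierID, VesselID, Weight} is a candidate key.
Any other superkey properly contains one of these, so there are no further candidate keys.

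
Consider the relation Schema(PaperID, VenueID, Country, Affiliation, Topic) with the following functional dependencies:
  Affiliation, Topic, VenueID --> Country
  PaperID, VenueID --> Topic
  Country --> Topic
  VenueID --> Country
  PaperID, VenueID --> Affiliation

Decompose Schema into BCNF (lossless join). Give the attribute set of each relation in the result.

{Affiliation, PaperID, VenueID}; {Country, Topic}; {Country, VenueID}; {Topic, VenueID}

Candidate key of the original relation: {PaperID, VenueID}.
Within {Affiliation, Country, PaperID, Topic, VenueID}: {Affiliation, Topic, VenueID}⁺ ∩ {Affiliation, Country, PaperID, Topic, VenueID} = {Affiliation, Country, Topic, VenueID}, not the whole set, so Affiliation, Topic, VenueID --> Country violates BCNF; decompose into {Affiliation, Country, Topic, VenueID} and {Affiliation, PaperID, Topic, VenueID}.
Within {Affiliation, Country, Topic, VenueID}: {Country}⁺ ∩ {Affiliation, Country, Topic, VenueID} = {Country, Topic}, not the whole set, so Country --> Topic violates BCNF; decompose into {Country, Topic} and {Affiliation, Country, VenueID}.
{Country, Topic} is in BCNF.
Within {Affiliation, Country, VenueID}: {VenueID}⁺ ∩ {Affiliation, Country, VenueID} = {Country, VenueID}, not the whole set, so VenueID --> Country violates BCNF; decompose into {Country, VenueID} and {Affiliation, VenueID}.
{Country, VenueID} is in BCNF.
{Affiliation, VenueID} is in BCNF.
Within {Affiliation, PaperID, Topic, VenueID}: {VenueID}⁺ ∩ {Affiliation, PaperID, Topic, VenueID} = {Topic, VenueID}, not the whole set, so VenueID --> Topic violates BCNF; decompose into {Topic, VenueID} and {Affiliation, PaperID, VenueID}.
{Topic, VenueID} is in BCNF.
{Affiliation, PaperID, VenueID} is in BCNF.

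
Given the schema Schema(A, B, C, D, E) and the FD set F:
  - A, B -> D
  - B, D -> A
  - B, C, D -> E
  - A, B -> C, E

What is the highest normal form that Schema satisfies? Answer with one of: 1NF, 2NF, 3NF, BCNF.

BCNF

Candidate keys: {A, B}, {B, D}. Prime attributes: {A, B, D}.
The left-hand side of every FD is a superkey, so BCNF is satisfied.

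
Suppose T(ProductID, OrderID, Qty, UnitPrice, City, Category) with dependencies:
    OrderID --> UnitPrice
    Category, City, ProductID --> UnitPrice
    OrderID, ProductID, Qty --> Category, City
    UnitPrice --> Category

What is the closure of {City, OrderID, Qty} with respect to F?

Start with {City, OrderID, Qty}.
OrderID --> UnitPrice applies; add {UnitPrice} → now {City, OrderID, Qty, UnitPrice}.
UnitPrice --> Category applies; add {Category} → now {Category, City, OrderID, Qty, UnitPrice}.
No further FD applies.

{Category, City, OrderID, Qty, UnitPrice}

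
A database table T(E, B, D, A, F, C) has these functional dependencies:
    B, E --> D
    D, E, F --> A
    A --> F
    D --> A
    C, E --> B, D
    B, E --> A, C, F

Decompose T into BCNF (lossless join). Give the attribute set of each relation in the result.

Candidate keys of the original relation: {B, E}, {C, E}.
Within {A, B, C, D, E, F}: {D, E, F}⁺ ∩ {A, B, C, D, E, F} = {A, D, E, F}, not the whole set, so D, E, F --> A violates BCNF; decompose into {A, D, E, F} and {B, C, D, E, F}.
Within {A, D, E, F}: {A}⁺ ∩ {A, D, E, F} = {A, F}, not the whole set, so A --> F violates BCNF; decompose into {A, F} and {A, D, E}.
{A, F}: every determinant is a superkey — BCNF.
Within {A, D, E}: {D}⁺ ∩ {A, D, E} = {A, D}, not the whole set, so D --> A violates BCNF; decompose into {A, D} and {D, E}.
{A, D}: every determinant is a superkey — BCNF.
{D, E}: every determinant is a superkey — BCNF.
Within {B, C, D, E, F}: {D}⁺ ∩ {B, C, D, E, F} = {D, F}, not the whole set, so D --> F violates BCNF; decompose into {D, F} and {B, C, D, E}.
{D, F}: every determinant is a superkey — BCNF.
{B, C, D, E}: every determinant is a superkey — BCNF.

{A, D}; {A, F}; {B, C, D, E}; {D, F}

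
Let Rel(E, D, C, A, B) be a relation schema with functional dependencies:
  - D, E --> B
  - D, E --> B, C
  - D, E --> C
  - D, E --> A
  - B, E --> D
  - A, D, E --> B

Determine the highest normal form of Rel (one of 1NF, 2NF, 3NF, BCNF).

Candidate keys: {B, E}, {D, E}. Prime attributes: {B, D, E}.
The left-hand side of every FD is a superkey, so BCNF is satisfied.

BCNF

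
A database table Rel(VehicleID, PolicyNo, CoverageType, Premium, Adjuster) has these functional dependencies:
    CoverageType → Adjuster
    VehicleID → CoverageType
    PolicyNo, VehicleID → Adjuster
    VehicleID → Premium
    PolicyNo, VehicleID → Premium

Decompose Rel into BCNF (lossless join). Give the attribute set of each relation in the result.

{Adjuster, CoverageType}; {CoverageType, Premium, VehicleID}; {PolicyNo, VehicleID}

Candidate key of the original relation: {PolicyNo, VehicleID}.
{Adjuster, CoverageType, PolicyNo, Premium, VehicleID}: {CoverageType} determines {Adjuster, CoverageType} here but is not a superkey — split on CoverageType → Adjuster, giving {Adjuster, CoverageType} and {CoverageType, PolicyNo, Premium, VehicleID}.
{Adjuster, CoverageType} is in BCNF.
{CoverageType, PolicyNo, Premium, VehicleID}: {VehicleID} determines {CoverageType, Premium, VehicleID} here but is not a superkey — split on VehicleID → CoverageType, Premium, giving {CoverageType, Premium, VehicleID} and {PolicyNo, VehicleID}.
{CoverageType, Premium, VehicleID} is in BCNF.
{PolicyNo, VehicleID} is in BCNF.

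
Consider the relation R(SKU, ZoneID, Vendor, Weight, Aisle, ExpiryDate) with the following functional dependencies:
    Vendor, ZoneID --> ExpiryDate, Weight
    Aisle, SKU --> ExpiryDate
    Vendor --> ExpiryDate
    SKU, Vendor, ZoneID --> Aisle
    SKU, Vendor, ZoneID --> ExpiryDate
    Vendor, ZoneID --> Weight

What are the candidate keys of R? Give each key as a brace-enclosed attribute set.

{SKU, Vendor, ZoneID}

{SKU, Vendor, ZoneID} never appear on the right of any FD, so every key must include all of them.
{SKU, Vendor, ZoneID}⁺ = {Aisle, ExpiryDate, SKU, Vendor, Weight, ZoneID} — all of the relation — so {SKU, Vendor, ZoneID} is a candidate key.
No smaller or unrelated set reaches every attribute, so there are no other keys.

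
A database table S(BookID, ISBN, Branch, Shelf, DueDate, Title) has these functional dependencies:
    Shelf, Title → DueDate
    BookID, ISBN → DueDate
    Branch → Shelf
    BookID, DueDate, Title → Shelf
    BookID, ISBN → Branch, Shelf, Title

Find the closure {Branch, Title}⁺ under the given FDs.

Start with {Branch, Title}.
Branch → Shelf applies; add {Shelf} → now {Branch, Shelf, Title}.
Shelf, Title → DueDate applies; add {DueDate} → now {Branch, DueDate, Shelf, Title}.
No further FD applies.

{Branch, DueDate, Shelf, Title}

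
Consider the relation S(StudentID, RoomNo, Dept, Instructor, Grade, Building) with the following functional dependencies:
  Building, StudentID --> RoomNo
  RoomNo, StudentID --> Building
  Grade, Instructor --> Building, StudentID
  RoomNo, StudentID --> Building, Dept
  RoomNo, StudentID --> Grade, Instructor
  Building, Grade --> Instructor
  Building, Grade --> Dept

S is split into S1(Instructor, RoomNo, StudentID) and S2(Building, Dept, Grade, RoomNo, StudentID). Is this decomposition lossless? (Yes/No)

Common attributes: {RoomNo, StudentID}; their closure is {Building, Dept, Grade, Instructor, RoomNo, StudentID}.
This includes all of S1, so the common attributes are a superkey of S1 — the join is lossless.

Yes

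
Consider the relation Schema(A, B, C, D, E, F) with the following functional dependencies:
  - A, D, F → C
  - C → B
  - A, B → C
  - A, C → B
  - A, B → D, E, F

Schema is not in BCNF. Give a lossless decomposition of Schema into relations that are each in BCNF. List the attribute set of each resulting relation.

{A, C, D, E, F}; {B, C}

Candidate keys of the original relation: {A, B}, {A, C}, {A, D, F}.
{A, B, C, D, E, F}: {C} determines {B, C} here but is not a superkey — split on C → B, giving {B, C} and {A, C, D, E, F}.
{B, C}: every determinant is a superkey — BCNF.
{A, C, D, E, F}: every determinant is a superkey — BCNF.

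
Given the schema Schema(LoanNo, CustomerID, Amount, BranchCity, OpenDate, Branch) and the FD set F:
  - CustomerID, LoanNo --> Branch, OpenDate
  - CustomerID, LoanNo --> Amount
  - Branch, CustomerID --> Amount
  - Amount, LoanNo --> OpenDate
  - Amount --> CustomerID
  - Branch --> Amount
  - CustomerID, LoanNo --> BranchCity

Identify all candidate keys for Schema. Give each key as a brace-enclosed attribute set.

{Amount, LoanNo}, {Branch, LoanNo}, {CustomerID, LoanNo}

Attributes never on any right-hand side: {LoanNo} — every candidate key must contain it.
{Amount, LoanNo}⁺ = {Amount, Branch, BranchCity, CustomerID, LoanNo, OpenDate} — all of the relation — so {Amount, LoanNo} is a candidate key.
{Branch, LoanNo}⁺ = {Amount, Branch, BranchCity, CustomerID, LoanNo, OpenDate} — all of the relation — so {Branch, LoanNo} is a candidate key.
{CustomerID, LoanNo}⁺ = {Amount, Branch, BranchCity, CustomerID, LoanNo, OpenDate} — all of the relation — so {CustomerID, LoanNo} is a candidate key.
These are minimal and exhaustive — every other superkey contains one of them.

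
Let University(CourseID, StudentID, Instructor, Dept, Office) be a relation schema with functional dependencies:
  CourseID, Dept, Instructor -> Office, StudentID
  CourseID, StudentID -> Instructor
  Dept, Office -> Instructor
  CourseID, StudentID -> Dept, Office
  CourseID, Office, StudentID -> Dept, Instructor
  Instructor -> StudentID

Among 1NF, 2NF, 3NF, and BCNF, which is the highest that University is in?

Candidate keys: {CourseID, Dept, Office}, {CourseID, Instructor}, {CourseID, StudentID}. Prime attributes: {CourseID, Dept, Instructor, Office, StudentID}.
For Dept, Office -> Instructor we have {Dept, Office}⁺ = {Dept, Instructor, Office, StudentID}; {Dept, Office} is not a superkey, so BCNF fails.
But every attribute on its right side ({Instructor}) is prime, and the same holds for every other non-superkey FD, so 3NF still holds.

3NF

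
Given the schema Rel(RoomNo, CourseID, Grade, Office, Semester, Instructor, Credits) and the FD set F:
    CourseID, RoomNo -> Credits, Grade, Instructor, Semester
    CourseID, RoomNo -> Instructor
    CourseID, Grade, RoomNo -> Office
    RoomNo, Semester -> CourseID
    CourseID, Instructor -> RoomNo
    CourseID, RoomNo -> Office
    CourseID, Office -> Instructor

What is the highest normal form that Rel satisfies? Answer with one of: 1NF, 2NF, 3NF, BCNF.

BCNF

Candidate keys: {CourseID, Instructor}, {CourseID, Office}, {CourseID, RoomNo}, {RoomNo, Semester}. Prime attributes: {CourseID, Instructor, Office, RoomNo, Semester}.
Every FD has a superkey on the left, so the relation is in BCNF.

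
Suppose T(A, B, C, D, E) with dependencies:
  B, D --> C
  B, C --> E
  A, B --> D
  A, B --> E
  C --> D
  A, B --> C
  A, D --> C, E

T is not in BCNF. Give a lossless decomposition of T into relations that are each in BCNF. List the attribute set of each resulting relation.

Candidate key of the original relation: {A, B}.
In {A, B, C, D, E}, {B, D} is not a superkey ({B, D}⁺ restricted to this set is {B, C, D, E}), so split on B, D --> C, E into {B, C, D, E} and {A, B, D}.
In {B, C, D, E}, {C} is not a superkey ({C}⁺ restricted to this set is {C, D}), so split on C --> D into {C, D} and {B, C, E}.
{C, D} has no BCNF violation.
{B, C, E} has no BCNF violation.
{A, B, D} has no BCNF violation.

{A, B, D}; {B, C, E}; {C, D}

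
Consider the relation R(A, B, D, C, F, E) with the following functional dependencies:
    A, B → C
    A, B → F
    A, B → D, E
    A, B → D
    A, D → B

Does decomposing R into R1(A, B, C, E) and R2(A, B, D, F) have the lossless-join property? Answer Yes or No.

Common attributes: {A, B}; their closure is {A, B, C, D, E, F}.
Since R1 ⊆ {A, B, C, D, E, F}, the intersection is a superkey of R1; the decomposition is lossless.

Yes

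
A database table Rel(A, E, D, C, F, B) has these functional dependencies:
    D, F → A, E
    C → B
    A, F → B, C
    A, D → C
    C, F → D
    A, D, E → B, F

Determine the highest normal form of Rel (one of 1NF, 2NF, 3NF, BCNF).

Candidate keys: {A, D, E}, {A, F}, {C, F}, {D, F}. Prime attributes: {A, C, D, E, F}.
C → B breaks BCNF: {C}⁺ = {B, C}, so {C} is not a superkey.
C → B has non-prime {B} on the right and a non-superkey on the left, so 3NF fails.
{C} is a proper subset of the key {C, F}, and {C}⁺ contains the non-prime attribute {B} — a partial dependency, so 2NF is violated.

1NF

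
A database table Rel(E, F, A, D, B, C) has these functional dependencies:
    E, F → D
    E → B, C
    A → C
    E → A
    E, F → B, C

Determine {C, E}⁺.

Start with {C, E}.
E → B, C applies; add {B} → now {B, C, E}.
E → A applies; add {A} → now {A, B, C, E}.
No further FD applies.

{A, B, C, E}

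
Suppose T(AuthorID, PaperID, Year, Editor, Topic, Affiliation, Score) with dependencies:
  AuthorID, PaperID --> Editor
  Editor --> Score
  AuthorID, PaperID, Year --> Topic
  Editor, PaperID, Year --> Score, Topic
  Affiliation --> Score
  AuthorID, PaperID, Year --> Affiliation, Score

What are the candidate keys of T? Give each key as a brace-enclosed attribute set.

Attributes never on any right-hand side: {AuthorID, PaperID, Year} — every candidate key must contain all of them.
{AuthorID, PaperID, Year}⁺ = {Affiliation, AuthorID, Editor, PaperID, Score, Topic, Year}, which is every attribute, so {AuthorID, PaperID, Year} is a candidate key.
Every other attribute set either contains this one or has a smaller closure.

{AuthorID, PaperID, Year}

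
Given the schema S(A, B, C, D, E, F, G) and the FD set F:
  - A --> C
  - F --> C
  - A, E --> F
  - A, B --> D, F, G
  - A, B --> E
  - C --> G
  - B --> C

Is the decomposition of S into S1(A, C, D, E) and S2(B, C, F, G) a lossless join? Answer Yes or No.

S1 ∩ S2 = {C}; its closure under F is {C, G}.
S1 ⊄ {C, G} and S2 ⊄ {C, G}, so the split is lossy.

No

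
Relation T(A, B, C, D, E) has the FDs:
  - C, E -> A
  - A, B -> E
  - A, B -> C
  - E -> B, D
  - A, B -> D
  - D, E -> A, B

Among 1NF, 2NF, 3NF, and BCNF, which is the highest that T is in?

BCNF

Candidate keys: {A, B}, {E}. Prime attributes: {A, B, E}.
Every FD has a superkey on the left, so the relation is in BCNF.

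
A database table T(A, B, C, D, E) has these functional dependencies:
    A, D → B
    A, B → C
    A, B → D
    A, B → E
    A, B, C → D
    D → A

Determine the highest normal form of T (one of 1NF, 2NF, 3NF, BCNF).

BCNF

Candidate keys: {A, B}, {D}. Prime attributes: {A, B, D}.
Every FD has a superkey on the left, so the relation is in BCNF.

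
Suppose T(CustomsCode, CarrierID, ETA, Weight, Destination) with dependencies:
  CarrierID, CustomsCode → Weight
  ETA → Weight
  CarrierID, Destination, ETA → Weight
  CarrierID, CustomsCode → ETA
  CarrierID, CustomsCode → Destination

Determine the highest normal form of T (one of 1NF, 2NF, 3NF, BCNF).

Candidate key: {CarrierID, CustomsCode}. Prime attributes: {CarrierID, CustomsCode}.
ETA → Weight: {ETA}⁺ = {ETA, Weight}, which is not all of the attributes, so the left side is not a superkey — BCNF is violated.
ETA → Weight has non-prime {Weight} on the right and a non-superkey on the left, so 3NF fails.
Checking every proper subset of each key, none determines a non-prime attribute — 2NF is satisfied.

2NF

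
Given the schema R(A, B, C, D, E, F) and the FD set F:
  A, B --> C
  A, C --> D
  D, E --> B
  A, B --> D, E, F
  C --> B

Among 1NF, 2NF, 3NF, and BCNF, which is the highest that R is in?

Candidate keys: {A, B}, {A, C}, {A, D, E}. Prime attributes: {A, B, C, D, E}.
For D, E --> B we have {D, E}⁺ = {B, D, E}; {D, E} is not a superkey, so BCNF fails.
But every attribute on its right side ({B}) is prime, and the same holds for every other non-superkey FD, so 3NF still holds.

3NF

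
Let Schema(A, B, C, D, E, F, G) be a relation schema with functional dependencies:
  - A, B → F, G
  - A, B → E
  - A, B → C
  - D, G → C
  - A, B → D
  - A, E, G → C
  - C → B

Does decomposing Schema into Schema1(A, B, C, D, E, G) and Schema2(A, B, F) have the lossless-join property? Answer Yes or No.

Yes

Common attributes: {A, B}; their closure is {A, B, C, D, E, F, G}.
This includes all of Schema1, so the common attributes are a superkey of Schema1 — the join is lossless.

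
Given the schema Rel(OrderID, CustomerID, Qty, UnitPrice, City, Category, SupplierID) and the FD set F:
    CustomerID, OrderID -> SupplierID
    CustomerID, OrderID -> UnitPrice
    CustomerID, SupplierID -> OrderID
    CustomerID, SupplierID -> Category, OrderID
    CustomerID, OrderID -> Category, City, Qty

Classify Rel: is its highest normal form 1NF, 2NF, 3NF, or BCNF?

BCNF

Candidate keys: {CustomerID, OrderID}, {CustomerID, SupplierID}. Prime attributes: {CustomerID, OrderID, SupplierID}.
The left-hand side of every FD is a superkey, so BCNF is satisfied.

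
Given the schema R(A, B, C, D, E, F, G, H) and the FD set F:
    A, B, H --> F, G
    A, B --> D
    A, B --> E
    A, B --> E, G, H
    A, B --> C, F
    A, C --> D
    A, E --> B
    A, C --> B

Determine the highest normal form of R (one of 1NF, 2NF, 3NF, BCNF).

BCNF

Candidate keys: {A, B}, {A, C}, {A, E}. Prime attributes: {A, B, C, E}.
The left-hand side of every FD is a superkey, so BCNF is satisfied.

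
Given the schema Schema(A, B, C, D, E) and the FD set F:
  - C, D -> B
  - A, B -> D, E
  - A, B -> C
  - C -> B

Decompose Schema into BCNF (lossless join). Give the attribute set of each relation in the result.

{A, C, D, E}; {B, C}

Candidate keys of the original relation: {A, B}, {A, C}.
Within {A, B, C, D, E}: {C, D}⁺ ∩ {A, B, C, D, E} = {B, C, D}, not the whole set, so C, D -> B violates BCNF; decompose into {B, C, D} and {A, C, D, E}.
Within {B, C, D}: {C}⁺ ∩ {B, C, D} = {B, C}, not the whole set, so C -> B violates BCNF; decompose into {B, C} and {C, D}.
{B, C} is in BCNF.
{C, D} is in BCNF.
{A, C, D, E} is in BCNF.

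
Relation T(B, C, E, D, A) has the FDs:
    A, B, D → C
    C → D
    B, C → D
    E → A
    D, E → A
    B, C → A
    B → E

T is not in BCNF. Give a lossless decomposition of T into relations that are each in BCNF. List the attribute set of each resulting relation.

Candidate keys of the original relation: {B, C}, {B, D}.
In {A, B, C, D, E}, {C} is not a superkey ({C}⁺ restricted to this set is {C, D}), so split on C → D into {C, D} and {A, B, C, E}.
{C, D} has no BCNF violation.
In {A, B, C, E}, {E} is not a superkey ({E}⁺ restricted to this set is {A, E}), so split on E → A into {A, E} and {B, C, E}.
{A, E} has no BCNF violation.
In {B, C, E}, {B} is not a superkey ({B}⁺ restricted to this set is {B, E}), so split on B → E into {B, E} and {B, C}.
{B, E} has no BCNF violation.
{B, C} has no BCNF violation.

{A, E}; {B, C}; {B, E}; {C, D}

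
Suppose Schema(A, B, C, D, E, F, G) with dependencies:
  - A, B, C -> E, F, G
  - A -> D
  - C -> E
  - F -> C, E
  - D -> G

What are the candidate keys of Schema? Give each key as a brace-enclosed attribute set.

{A, B} never appear on the right of any FD, so every key must include all of them.
{A, B, C}⁺ = {A, B, C, D, E, F, G}, which is every attribute, so {A, B, C} is a candidate key.
{A, B, F}⁺ = {A, B, C, D, E, F, G}, which is every attribute, so {A, B, F} is a candidate key.
Any other superkey properly contains one of these, so there are no further candidate keys.

{A, B, C}, {A, B, F}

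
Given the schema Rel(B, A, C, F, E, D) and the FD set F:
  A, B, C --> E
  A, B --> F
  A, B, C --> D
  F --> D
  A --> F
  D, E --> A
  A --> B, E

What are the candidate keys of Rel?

{A, C}, {C, D, E}, {C, E, F}

{C} never appears on the right of any FD, so every key must include it.
Closure of {A, C} is {A, B, C, D, E, F}, the whole schema; {A, C} is a candidate key.
Closure of {C, D, E} is {A, B, C, D, E, F}, the whole schema; {C, D, E} is a candidate key.
Closure of {C, E, F} is {A, B, C, D, E, F}, the whole schema; {C, E, F} is a candidate key.
No proper subset of any of these is a key, and no other minimal superkey exists.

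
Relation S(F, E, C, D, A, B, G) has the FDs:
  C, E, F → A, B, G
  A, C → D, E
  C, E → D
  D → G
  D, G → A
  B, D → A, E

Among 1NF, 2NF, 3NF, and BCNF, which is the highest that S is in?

Candidate keys: {A, C, F}, {C, D, F}, {C, E, F}. Prime attributes: {A, C, D, E, F}.
A, C → D, E breaks BCNF: {A, C}⁺ = {A, C, D, E, G}, so {A, C} is not a superkey.
D → G has non-prime {G} on the right and a non-superkey on the left, so 3NF fails.
Since {A, C} ⊂ {A, C, F} and {A, C}⁺ ⊇ {G} with {G} non-prime, there is a partial dependency; 2NF fails.

1NF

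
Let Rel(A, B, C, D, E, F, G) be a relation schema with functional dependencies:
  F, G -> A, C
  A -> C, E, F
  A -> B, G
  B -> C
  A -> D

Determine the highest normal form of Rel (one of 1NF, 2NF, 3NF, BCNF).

2NF

Candidate keys: {A}, {F, G}. Prime attributes: {A, F, G}.
For B -> C we have {B}⁺ = {B, C}; {B} is not a superkey, so BCNF fails.
B -> C has non-prime {C} on the right and a non-superkey on the left, so 3NF fails.
No non-prime attribute depends on a proper subset of any candidate key, so 2NF holds.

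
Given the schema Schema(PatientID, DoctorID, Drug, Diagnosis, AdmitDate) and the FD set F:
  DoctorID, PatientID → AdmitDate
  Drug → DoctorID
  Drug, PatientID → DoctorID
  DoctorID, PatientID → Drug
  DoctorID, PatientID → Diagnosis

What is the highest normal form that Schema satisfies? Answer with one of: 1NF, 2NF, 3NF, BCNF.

3NF

Candidate keys: {DoctorID, PatientID}, {Drug, PatientID}. Prime attributes: {DoctorID, Drug, PatientID}.
Drug → DoctorID: {Drug}⁺ = {DoctorID, Drug}, which is not all of the attributes, so the left side is not a superkey — BCNF is violated.
But every attribute on its right side ({DoctorID}) is prime, and the same holds for every other non-superkey FD, so 3NF still holds.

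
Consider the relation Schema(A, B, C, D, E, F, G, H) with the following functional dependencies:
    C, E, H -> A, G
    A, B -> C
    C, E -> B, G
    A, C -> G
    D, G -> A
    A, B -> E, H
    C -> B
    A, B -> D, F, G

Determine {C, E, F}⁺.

Start with {C, E, F}.
C, E -> B, G applies; add {B, G} → now {B, C, E, F, G}.
No further FD applies.

{B, C, E, F, G}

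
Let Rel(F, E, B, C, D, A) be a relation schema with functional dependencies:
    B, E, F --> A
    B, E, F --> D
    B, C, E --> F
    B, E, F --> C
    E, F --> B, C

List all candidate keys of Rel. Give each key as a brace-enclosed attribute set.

{B, C, E}, {E, F}

{E} never appears on the right of any FD, so every key must include it.
Closure of {E, F} is {A, B, C, D, E, F}, the whole schema; {E, F} is a candidate key.
Closure of {B, C, E} is {A, B, C, D, E, F}, the whole schema; {B, C, E} is a candidate key.
No proper subset of any of these is a key, and no other minimal superkey exists.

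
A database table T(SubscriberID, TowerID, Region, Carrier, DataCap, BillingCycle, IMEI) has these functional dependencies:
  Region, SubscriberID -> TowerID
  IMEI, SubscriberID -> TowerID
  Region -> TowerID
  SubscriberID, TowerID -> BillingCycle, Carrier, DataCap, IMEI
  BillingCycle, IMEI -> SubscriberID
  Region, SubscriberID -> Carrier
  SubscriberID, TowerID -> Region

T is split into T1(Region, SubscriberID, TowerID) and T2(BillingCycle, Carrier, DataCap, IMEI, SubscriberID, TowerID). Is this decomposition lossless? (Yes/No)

Yes

T1 ∩ T2 = {SubscriberID, TowerID}; its closure under F is {BillingCycle, Carrier, DataCap, IMEI, Region, SubscriberID, TowerID}.
This includes all of T1, so the common attributes are a superkey of T1 — the join is lossless.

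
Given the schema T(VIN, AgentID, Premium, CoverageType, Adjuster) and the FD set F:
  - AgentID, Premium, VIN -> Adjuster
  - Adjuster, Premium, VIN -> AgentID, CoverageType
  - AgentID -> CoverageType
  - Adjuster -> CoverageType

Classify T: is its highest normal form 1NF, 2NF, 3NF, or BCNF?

1NF

Candidate keys: {Adjuster, Premium, VIN}, {AgentID, Premium, VIN}. Prime attributes: {Adjuster, AgentID, Premium, VIN}.
For AgentID -> CoverageType we have {AgentID}⁺ = {AgentID, CoverageType}; {AgentID} is not a superkey, so BCNF fails.
AgentID -> CoverageType determines the non-prime attribute {CoverageType} from a non-superkey — 3NF is violated.
{Adjuster} is a proper subset of the key {Adjuster, Premium, VIN}, and {Adjuster}⁺ contains the non-prime attribute {CoverageType} — a partial dependency, so 2NF is violated.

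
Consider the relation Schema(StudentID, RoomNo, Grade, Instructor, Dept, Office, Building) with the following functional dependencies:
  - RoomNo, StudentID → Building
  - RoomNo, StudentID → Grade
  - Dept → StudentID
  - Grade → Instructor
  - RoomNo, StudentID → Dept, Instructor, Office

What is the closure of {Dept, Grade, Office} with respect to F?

Start with {Dept, Grade, Office}.
Dept → StudentID applies; add {StudentID} → now {Dept, Grade, Office, StudentID}.
Grade → Instructor applies; add {Instructor} → now {Dept, Grade, Instructor, Office, StudentID}.
No further FD applies.

{Dept, Grade, Instructor, Office, StudentID}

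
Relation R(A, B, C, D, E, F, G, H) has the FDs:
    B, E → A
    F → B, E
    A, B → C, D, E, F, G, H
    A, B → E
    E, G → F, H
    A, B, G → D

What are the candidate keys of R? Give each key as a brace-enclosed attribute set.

{A, B}, {B, E}, {E, G}, {F}

{F}⁺ = {A, B, C, D, E, F, G, H} — all of the relation — so {F} is a candidate key.
{A, B}⁺ = {A, B, C, D, E, F, G, H} — all of the relation — so {A, B} is a candidate key.
{B, E}⁺ = {A, B, C, D, E, F, G, H} — all of the relation — so {B, E} is a candidate key.
{E, G}⁺ = {A, B, C, D, E, F, G, H} — all of the relation — so {E, G} is a candidate key.
Any other superkey properly contains one of these, so there are no further candidate keys.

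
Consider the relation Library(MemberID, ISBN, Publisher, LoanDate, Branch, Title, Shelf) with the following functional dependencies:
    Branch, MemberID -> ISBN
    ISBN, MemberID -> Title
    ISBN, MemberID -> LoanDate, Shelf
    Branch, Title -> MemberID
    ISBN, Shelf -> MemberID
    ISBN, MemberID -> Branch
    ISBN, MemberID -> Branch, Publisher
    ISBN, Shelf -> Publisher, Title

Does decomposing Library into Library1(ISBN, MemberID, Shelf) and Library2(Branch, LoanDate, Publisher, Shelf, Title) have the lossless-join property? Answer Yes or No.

The shared attributes are {Shelf} and {Shelf}⁺ = {Shelf}.
Library1 ⊄ {Shelf} and Library2 ⊄ {Shelf}, so the split is lossy.

No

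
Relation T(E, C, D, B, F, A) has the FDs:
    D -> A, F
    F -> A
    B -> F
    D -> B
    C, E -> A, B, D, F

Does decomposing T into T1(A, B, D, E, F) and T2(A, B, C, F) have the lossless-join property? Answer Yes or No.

Common attributes: {A, B, F}; their closure is {A, B, F}.
T1 ⊄ {A, B, F} and T2 ⊄ {A, B, F}, so the split is lossy.

No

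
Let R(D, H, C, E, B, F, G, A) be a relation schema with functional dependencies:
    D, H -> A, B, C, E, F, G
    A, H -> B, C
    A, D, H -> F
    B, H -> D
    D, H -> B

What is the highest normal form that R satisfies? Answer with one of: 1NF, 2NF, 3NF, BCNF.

BCNF

Candidate keys: {A, H}, {B, H}, {D, H}. Prime attributes: {A, B, D, H}.
Each dependency's left side is a superkey — BCNF holds.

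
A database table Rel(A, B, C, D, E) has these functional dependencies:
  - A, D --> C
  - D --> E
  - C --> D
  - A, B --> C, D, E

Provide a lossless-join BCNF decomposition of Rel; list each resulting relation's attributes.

Candidate key of the original relation: {A, B}.
{A, B, C, D, E}: {A, D} determines {A, C, D, E} here but is not a superkey — split on A, D --> C, E, giving {A, C, D, E} and {A, B, D}.
{A, C, D, E}: {D} determines {D, E} here but is not a superkey — split on D --> E, giving {D, E} and {A, C, D}.
{D, E} has no BCNF violation.
{A, C, D}: {C} determines {C, D} here but is not a superkey — split on C --> D, giving {C, D} and {A, C}.
{C, D} has no BCNF violation.
{A, C} has no BCNF violation.
{A, B, D} has no BCNF violation.

{A, B, D}; {A, C}; {C, D}; {D, E}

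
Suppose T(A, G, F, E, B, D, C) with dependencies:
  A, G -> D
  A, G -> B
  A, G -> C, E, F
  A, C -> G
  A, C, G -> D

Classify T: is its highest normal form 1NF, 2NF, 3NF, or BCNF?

Candidate keys: {A, C}, {A, G}. Prime attributes: {A, C, G}.
Each dependency's left side is a superkey — BCNF holds.

BCNF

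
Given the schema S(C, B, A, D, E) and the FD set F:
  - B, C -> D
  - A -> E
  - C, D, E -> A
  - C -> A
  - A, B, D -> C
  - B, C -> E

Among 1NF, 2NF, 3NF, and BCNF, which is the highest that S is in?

Candidate keys: {A, B, D}, {B, C}. Prime attributes: {A, B, C, D}.
For A -> E we have {A}⁺ = {A, E}; {A} is not a superkey, so BCNF fails.
A -> E determines the non-prime attribute {E} from a non-superkey — 3NF is violated.
{C} is a proper subset of the key {B, C}, and {C}⁺ contains the non-prime attribute {E} — a partial dependency, so 2NF is violated.

1NF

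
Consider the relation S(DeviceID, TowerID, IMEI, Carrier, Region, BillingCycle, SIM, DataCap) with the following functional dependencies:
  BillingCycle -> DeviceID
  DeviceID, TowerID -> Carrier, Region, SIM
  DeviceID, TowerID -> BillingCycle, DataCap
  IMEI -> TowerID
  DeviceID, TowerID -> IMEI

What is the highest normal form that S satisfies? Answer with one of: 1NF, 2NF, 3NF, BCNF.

Candidate keys: {BillingCycle, IMEI}, {BillingCycle, TowerID}, {DeviceID, IMEI}, {DeviceID, TowerID}. Prime attributes: {BillingCycle, DeviceID, IMEI, TowerID}.
For BillingCycle -> DeviceID we have {BillingCycle}⁺ = {BillingCycle, DeviceID}; {BillingCycle} is not a superkey, so BCNF fails.
But every attribute on its right side ({DeviceID}) is prime, and the same holds for every other non-superkey FD, so 3NF still holds.

3NF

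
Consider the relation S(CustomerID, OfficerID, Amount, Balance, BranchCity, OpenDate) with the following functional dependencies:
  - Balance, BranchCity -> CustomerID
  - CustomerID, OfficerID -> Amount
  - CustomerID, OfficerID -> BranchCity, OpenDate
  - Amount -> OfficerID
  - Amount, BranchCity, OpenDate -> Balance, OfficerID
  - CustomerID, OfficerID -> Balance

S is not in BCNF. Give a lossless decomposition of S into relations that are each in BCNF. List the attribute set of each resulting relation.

{Amount, Balance, BranchCity, OpenDate}; {Amount, OfficerID}; {Balance, BranchCity, CustomerID}

Candidate keys of the original relation: {Amount, Balance, BranchCity}, {Amount, BranchCity, OpenDate}, {Amount, CustomerID}, {Balance, BranchCity, OfficerID}, {CustomerID, OfficerID}.
In {Amount, Balance, BranchCity, CustomerID, OfficerID, OpenDate}, {Balance, BranchCity} is not a superkey ({Balance, BranchCity}⁺ restricted to this set is {Balance, BranchCity, CustomerID}), so split on Balance, BranchCity -> CustomerID into {Balance, BranchCity, CustomerID} and {Amount, Balance, BranchCity, OfficerID, OpenDate}.
{Balance, BranchCity, CustomerID} has no BCNF violation.
In {Amount, Balance, BranchCity, OfficerID, OpenDate}, {Amount} is not a superkey ({Amount}⁺ restricted to this set is {Amount, OfficerID}), so split on Amount -> OfficerID into {Amount, OfficerID} and {Amount, Balance, BranchCity, OpenDate}.
{Amount, OfficerID} has no BCNF violation.
{Amount, Balance, BranchCity, OpenDate} has no BCNF violation.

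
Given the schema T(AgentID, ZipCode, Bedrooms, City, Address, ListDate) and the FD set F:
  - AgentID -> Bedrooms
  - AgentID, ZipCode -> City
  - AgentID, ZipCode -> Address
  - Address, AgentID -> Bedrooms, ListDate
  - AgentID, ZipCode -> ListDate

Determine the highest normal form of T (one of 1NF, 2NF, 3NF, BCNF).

Candidate key: {AgentID, ZipCode}. Prime attributes: {AgentID, ZipCode}.
AgentID -> Bedrooms breaks BCNF: {AgentID}⁺ = {AgentID, Bedrooms}, so {AgentID} is not a superkey.
Because {Bedrooms} is non-prime and the left side of AgentID -> Bedrooms is not a superkey, the relation is not in 3NF.
Since {AgentID} ⊂ {AgentID, ZipCode} and {AgentID}⁺ ⊇ {Bedrooms} with {Bedrooms} non-prime, there is a partial dependency; 2NF fails.

1NF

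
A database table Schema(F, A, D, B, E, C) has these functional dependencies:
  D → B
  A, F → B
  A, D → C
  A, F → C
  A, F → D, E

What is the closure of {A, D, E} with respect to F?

Start with {A, D, E}.
D → B applies; add {B} → now {A, B, D, E}.
A, D → C applies; add {C} → now {A, B, C, D, E}.
No further FD applies.

{A, B, C, D, E}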